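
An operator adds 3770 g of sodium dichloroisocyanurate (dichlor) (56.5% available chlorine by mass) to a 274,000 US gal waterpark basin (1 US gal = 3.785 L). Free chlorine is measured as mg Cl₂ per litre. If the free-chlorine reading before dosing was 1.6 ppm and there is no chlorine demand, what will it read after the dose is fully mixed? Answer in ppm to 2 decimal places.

3.65 ppm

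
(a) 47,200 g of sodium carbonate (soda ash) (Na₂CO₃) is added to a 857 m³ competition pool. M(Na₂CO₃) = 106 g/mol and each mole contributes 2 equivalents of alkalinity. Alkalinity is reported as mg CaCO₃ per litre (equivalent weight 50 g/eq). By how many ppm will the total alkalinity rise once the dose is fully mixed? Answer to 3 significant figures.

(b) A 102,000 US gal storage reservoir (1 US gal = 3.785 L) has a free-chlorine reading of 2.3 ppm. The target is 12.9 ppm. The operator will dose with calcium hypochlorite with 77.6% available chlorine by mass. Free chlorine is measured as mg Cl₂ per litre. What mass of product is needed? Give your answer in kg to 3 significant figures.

(a) 52.0 ppm; (b) 5.27 kg

(a) Volume: 857 m³ = 857,000 L.
(a) Moles of Na₂CO₃: 47,200 g ÷ 106 g/mol = 445.3 mol → 890.6 eq of alkalinity.
(a) As CaCO₃: 890.6 eq × 50 g/eq = 44,530 g.
(a) Rise: 44,530 g / 857,000 L × 1000 = 51.96 mg/L.

(b) Volume: 102,000 US gal × 3.785 L/gal = 386,070 L.
(b) Chlorine deficit: 12.9 − 2.3 = 10.6 ppm = 10.6 mg/L as Cl₂.
(b) Cl₂ equivalent needed: 10.6 mg/L × 386,070 L = 4,092,000 mg = 4092 g.
(b) Product at 77.6% available chlorine: 4092 / 0.776 = 5274 g.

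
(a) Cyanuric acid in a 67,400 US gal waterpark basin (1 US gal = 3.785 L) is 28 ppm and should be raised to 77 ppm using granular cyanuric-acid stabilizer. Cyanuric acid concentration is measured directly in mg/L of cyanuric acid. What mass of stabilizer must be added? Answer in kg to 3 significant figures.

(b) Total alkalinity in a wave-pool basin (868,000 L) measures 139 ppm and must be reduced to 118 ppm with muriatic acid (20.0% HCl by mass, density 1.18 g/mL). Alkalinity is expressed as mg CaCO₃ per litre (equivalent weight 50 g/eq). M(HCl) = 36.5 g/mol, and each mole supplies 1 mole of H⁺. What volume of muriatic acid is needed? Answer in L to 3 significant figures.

(a) Volume: 67,400 US gal × 3.785 L/gal = 255,109 L.
(a) CYA to add: (77 − 28) = 49 mg/L × 255,109 L = 12,500 g cyanuric acid.

(b) Alkalinity to neutralize: (139 − 118) = 21 mg/L as CaCO₃ × 868,000 L = 18,230 g as CaCO₃.
(b) Equivalents of H⁺ required: 18,230 ÷ 50 g/eq = 364.6 eq = 364.6 mol HCl.
(b) Mass of HCl: 364.6 × 36.5 = 13,310 g.
(b) Mass of 20.0% solution: 13,310 / 0.2 = 66,530 g.
(b) Volume: 66,530 g ÷ 1.18 g/mL = 56,380 mL.

(a) 12.5 kg; (b) 56.4 L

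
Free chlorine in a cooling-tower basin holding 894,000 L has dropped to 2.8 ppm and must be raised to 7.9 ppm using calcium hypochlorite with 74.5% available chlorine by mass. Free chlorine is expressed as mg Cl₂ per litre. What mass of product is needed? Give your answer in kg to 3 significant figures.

Chlorine deficit: 7.9 − 2.8 = 5.1 ppm = 5.1 mg/L as Cl₂.
Cl₂ equivalent needed: 5.1 mg/L × 894,000 L = 4,559,000 mg = 4559 g.
Product at 74.5% available chlorine: 4559 / 0.745 = 6120 g.

6.12 kg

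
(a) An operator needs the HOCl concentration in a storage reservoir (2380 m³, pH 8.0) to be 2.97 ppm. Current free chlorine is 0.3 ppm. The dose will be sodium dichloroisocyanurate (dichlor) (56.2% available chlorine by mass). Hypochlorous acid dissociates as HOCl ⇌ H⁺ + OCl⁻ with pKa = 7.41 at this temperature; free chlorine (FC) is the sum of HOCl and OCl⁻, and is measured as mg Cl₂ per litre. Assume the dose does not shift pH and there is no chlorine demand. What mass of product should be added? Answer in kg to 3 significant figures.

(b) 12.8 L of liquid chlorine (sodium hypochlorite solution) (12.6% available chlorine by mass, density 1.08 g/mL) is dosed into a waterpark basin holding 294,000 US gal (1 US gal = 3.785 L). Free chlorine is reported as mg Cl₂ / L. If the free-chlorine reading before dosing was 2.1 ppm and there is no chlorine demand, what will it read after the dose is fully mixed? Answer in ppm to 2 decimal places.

(a) Volume: 2380 m³ = 2,380,000 L.
(a) [OCl⁻]/[HOCl] = 10^(pH − pKa) = 10^(8.0 − 7.41) = 3.89; fraction as HOCl = 1/(1 + 3.89) = 0.2045.
(a) Free chlorine required for 2.97 ppm HOCl: 2.97 / 0.2045 = 14.52 ppm.
(a) FC to add: 14.52 − 0.3 = 14.22 mg/L as Cl₂.
(a) Cl₂ equivalent: 14.22 mg/L × 2,380,000 L = 33,850 g.
(a) Product at 56.2% available Cl: 33,850 / 0.562 = 60,240 g.

(b) Volume: 294,000 US gal × 3.785 L/gal = 1,112,790 L.
(b) Mass of solution: 12.8 L × 1000 mL/L × 1.08 g/mL = 13,820 g.
(b) Available chlorine delivered: 13,820 g × 0.126 = 1742 g as Cl₂.
(b) Concentration rise: 1742 g / 1,112,790 L = 1.565 mg/L = 1.57 ppm.
(b) Final FC: 2.1 + 1.57 = 3.67 ppm.

(a) 60.2 kg; (b) 3.67 ppm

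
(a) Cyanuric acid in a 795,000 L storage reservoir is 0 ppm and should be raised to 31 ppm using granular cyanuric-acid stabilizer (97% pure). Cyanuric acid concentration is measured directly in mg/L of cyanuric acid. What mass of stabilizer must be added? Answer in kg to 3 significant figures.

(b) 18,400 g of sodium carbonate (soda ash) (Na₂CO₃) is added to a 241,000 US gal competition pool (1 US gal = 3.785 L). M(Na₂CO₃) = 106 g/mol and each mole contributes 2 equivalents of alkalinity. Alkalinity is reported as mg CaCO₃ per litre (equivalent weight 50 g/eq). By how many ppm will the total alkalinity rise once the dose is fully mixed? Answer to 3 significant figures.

(a) CYA to add: (31 − 0) = 31 mg/L × 795,000 L = 24,640 g cyanuric acid.
(a) At 97% purity: 24,640 / 0.97 = 25,410 g product.

(b) Volume: 241,000 US gal × 3.785 L/gal = 912,185 L.
(b) Moles of Na₂CO₃: 18,400 g ÷ 106 g/mol = 173.6 mol → 347.2 eq of alkalinity.
(b) As CaCO₃: 347.2 eq × 50 g/eq = 17,360 g.
(b) Rise: 17,360 g / 912,185 L × 1000 = 19.03 mg/L.

(a) 25.4 kg; (b) 19.0 ppm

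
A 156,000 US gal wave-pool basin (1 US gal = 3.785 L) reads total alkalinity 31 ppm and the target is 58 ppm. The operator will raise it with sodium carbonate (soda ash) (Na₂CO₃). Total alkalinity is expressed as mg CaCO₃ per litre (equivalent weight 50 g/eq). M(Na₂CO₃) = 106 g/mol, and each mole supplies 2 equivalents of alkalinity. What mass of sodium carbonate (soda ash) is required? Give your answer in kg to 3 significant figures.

16.9 kg

Volume: 156,000 US gal × 3.785 L/gal = 590,460 L.
Alkalinity to add: (58 − 31) = 27 mg/L as CaCO₃ × 590,460 L = 15,940 g as CaCO₃.
Equivalents: 15,940 g ÷ 50 g/eq = 318.8 eq.
Each mole of Na₂CO₃ supplies 2 eq, so 318.8 / 2 = 159.4 mol.
Mass: 159.4 mol × 106 g/mol = 16,900 g.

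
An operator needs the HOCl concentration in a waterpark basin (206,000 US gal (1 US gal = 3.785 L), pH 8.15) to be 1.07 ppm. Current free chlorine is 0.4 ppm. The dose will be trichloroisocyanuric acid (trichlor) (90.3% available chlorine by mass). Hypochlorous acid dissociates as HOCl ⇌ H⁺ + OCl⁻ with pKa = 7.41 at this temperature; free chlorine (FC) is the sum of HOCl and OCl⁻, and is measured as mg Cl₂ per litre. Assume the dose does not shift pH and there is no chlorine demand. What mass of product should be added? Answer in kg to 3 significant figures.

Volume: 206,000 US gal × 3.785 L/gal = 779,710 L.
[OCl⁻]/[HOCl] = 10^(pH − pKa) = 10^(8.15 − 7.41) = 5.495; fraction as HOCl = 1/(1 + 5.495) = 0.154.
Free chlorine required for 1.07 ppm HOCl: 1.07 / 0.154 = 6.95 ppm.
FC to add: 6.95 − 0.4 = 6.55 mg/L as Cl₂.
Cl₂ equivalent: 6.55 mg/L × 779,710 L = 5107 g.
Product at 90.3% available Cl: 5107 / 0.903 = 5656 g.

5.66 kg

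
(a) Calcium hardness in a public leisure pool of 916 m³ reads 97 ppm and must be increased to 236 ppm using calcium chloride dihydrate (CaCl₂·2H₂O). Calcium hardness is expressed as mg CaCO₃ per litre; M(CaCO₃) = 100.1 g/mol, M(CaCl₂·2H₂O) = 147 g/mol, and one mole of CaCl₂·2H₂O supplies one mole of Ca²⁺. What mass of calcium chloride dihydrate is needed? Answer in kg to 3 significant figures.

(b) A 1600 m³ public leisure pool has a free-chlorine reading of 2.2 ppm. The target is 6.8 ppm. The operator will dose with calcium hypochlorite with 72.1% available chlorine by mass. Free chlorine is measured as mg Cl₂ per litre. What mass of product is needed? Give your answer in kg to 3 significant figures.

(a) 187 kg; (b) 10.2 kg

(a) Volume: 916 m³ = 916,000 L.
(a) Hardness to add: (236 − 97) = 139 mg/L as CaCO₃ × 916,000 L = 127,300 g as CaCO₃.
(a) Moles of Ca²⁺ (1 mol Ca²⁺ ≡ 1 mol CaCO₃): 127,300 / 100.1 g/mol = 1272 mol.
(a) Mass of CaCl₂·2H₂O: 1272 × 147 = 187,000 g.

(b) Volume: 1600 m³ = 1,600,000 L.
(b) Chlorine deficit: 6.8 − 2.2 = 4.6 ppm = 4.6 mg/L as Cl₂.
(b) Cl₂ equivalent needed: 4.6 mg/L × 1,600,000 L = 7,360,000 mg = 7360 g.
(b) Product at 72.1% available chlorine: 7360 / 0.721 = 10,210 g.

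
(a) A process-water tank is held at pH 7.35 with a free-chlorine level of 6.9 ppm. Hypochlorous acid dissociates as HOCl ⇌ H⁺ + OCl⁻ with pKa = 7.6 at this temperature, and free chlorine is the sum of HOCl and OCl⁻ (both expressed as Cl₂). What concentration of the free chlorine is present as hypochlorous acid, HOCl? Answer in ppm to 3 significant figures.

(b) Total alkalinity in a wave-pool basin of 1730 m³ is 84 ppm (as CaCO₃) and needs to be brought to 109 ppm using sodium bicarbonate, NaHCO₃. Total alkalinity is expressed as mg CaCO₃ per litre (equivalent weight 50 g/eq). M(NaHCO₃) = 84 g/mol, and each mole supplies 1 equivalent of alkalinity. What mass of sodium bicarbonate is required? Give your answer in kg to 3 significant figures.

(a) 4.42 ppm; (b) 72.7 kg

(a) [OCl⁻]/[HOCl] = 10^(pH − pKa) = 10^(7.35 − 7.6) = 10^-0.25 = 0.5623.
(a) Fraction as HOCl = 1 / (1 + 0.5623) = 0.6401.
(a) HOCl = 0.6401 × 6.9 ppm = 4.416 ppm.

(b) Volume: 1730 m³ = 1,730,000 L.
(b) Alkalinity to add: (109 − 84) = 25 mg/L as CaCO₃ × 1,730,000 L = 43,250 g as CaCO₃.
(b) Equivalents: 43,250 g ÷ 50 g/eq = 865 eq.
(b) NaHCO₃ supplies 1 eq per mole → 865 mol.
(b) Mass: 865 mol × 84 g/mol = 72,660 g.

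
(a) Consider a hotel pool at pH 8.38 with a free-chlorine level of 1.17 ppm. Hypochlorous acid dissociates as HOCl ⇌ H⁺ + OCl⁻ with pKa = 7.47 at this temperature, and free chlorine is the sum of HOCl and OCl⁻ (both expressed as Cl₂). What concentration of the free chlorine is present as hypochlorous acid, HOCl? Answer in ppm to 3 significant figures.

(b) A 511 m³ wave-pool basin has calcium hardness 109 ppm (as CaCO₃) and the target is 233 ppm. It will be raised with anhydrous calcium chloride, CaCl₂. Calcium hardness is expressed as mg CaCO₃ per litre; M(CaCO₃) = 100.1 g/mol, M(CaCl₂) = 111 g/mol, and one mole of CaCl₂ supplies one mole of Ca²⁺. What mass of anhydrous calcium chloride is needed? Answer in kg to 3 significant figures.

(a) 0.128 ppm; (b) 70.3 kg

(a) [OCl⁻]/[HOCl] = 10^(pH − pKa) = 10^(8.38 − 7.47) = 10^0.91 = 8.128.
(a) Fraction as HOCl = 1 / (1 + 8.128) = 0.1095.
(a) HOCl = 0.1095 × 1.17 ppm = 0.1282 ppm.

(b) Volume: 511 m³ = 511,000 L.
(b) Hardness to add: (233 − 109) = 124 mg/L as CaCO₃ × 511,000 L = 63,360 g as CaCO₃.
(b) Moles of Ca²⁺ (1 mol Ca²⁺ ≡ 1 mol CaCO₃): 63,360 / 100.1 g/mol = 633 mol.
(b) Mass of CaCl₂: 633 × 111 = 70,260 g.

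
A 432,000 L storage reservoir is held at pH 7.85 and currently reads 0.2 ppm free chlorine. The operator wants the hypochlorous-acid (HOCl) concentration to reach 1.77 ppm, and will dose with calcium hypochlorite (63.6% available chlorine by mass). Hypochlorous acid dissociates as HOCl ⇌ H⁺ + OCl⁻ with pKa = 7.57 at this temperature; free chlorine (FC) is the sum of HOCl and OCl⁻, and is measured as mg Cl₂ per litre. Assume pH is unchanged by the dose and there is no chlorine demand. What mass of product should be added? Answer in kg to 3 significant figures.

3.36 kg

[OCl⁻]/[HOCl] = 10^(pH − pKa) = 10^(7.85 − 7.57) = 1.905; fraction as HOCl = 1/(1 + 1.905) = 0.3442.
Free chlorine required for 1.77 ppm HOCl: 1.77 / 0.3442 = 5.143 ppm.
FC to add: 5.143 − 0.2 = 4.943 mg/L as Cl₂.
Cl₂ equivalent: 4.943 mg/L × 432,000 L = 2135 g.
Product at 63.6% available Cl: 2135 / 0.636 = 3357 g.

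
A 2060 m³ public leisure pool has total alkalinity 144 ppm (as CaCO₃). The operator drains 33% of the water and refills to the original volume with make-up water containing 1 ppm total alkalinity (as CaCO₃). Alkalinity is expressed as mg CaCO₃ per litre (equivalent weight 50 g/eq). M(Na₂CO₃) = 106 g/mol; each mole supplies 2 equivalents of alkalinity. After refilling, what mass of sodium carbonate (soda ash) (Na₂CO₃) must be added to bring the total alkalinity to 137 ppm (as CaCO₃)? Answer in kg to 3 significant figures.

Volume: 2060 m³ = 2,060,000 L.
After draining 33% and refilling: 144 × 0.67 + 1 × 0.33 = 96.81 ppm.
Deficit to target: 137 − 96.81 = 40.19 mg/L.
As CaCO₃: 40.19 mg/L × 2,060,000 L = 82,790 g; ÷ 50 g/eq ÷ 2 = 827.9 mol Na₂CO₃.
Mass: 827.9 × 106 = 87,760 g.

87.8 kg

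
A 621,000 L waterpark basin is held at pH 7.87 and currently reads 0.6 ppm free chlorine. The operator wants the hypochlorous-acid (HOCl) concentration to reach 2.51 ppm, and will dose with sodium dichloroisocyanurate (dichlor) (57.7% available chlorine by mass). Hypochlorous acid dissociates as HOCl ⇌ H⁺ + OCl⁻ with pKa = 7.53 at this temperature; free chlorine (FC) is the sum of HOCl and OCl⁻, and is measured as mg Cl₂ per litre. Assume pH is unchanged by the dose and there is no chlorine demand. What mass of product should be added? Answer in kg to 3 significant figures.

[OCl⁻]/[HOCl] = 10^(pH − pKa) = 10^(7.87 − 7.53) = 2.188; fraction as HOCl = 1/(1 + 2.188) = 0.3137.
Free chlorine required for 2.51 ppm HOCl: 2.51 / 0.3137 = 8.001 ppm.
FC to add: 8.001 − 0.6 = 7.401 mg/L as Cl₂.
Cl₂ equivalent: 7.401 mg/L × 621,000 L = 4596 g.
Product at 57.7% available Cl: 4596 / 0.577 = 7966 g.

7.97 kg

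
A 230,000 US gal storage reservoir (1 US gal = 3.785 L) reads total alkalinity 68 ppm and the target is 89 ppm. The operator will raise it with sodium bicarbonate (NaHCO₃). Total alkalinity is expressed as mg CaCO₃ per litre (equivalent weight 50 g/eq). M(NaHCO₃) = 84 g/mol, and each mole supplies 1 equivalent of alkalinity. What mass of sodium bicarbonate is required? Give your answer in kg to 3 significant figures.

30.7 kg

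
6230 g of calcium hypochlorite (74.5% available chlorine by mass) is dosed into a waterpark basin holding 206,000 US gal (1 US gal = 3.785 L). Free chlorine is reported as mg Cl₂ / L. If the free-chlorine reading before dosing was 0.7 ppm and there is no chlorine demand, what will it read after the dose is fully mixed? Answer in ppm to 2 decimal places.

Volume: 206,000 US gal × 3.785 L/gal = 779,710 L.
Available chlorine delivered: 6230 g × 0.745 = 4641 g as Cl₂.
Concentration rise: 4641 g / 779,710 L = 5.953 mg/L = 5.95 ppm.
Final FC: 0.7 + 5.95 = 6.65 ppm.

6.65 ppm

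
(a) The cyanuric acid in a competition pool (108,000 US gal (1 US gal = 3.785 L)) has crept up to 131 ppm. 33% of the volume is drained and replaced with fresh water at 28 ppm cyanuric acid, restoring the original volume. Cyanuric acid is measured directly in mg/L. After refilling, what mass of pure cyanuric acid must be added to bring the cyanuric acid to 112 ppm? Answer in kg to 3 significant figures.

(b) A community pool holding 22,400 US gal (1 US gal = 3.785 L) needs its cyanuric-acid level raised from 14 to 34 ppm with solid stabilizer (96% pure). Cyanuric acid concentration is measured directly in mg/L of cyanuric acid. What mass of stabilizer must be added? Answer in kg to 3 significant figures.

(a) 6.13 kg; (b) 1.77 kg

(a) Volume: 108,000 US gal × 3.785 L/gal = 408,780 L.
(a) After draining 33% and refilling: 131 × 0.67 + 28 × 0.33 = 97.01 ppm.
(a) Deficit to target: 112 − 97.01 = 14.99 mg/L.
(a) Mass: 14.99 mg/L × 408,780 L = 6128 g cyanuric acid.

(b) Volume: 22,400 US gal × 3.785 L/gal = 84,784 L.
(b) CYA to add: (34 − 14) = 20 mg/L × 84,784 L = 1696 g cyanuric acid.
(b) At 96% purity: 1696 / 0.96 = 1766 g product.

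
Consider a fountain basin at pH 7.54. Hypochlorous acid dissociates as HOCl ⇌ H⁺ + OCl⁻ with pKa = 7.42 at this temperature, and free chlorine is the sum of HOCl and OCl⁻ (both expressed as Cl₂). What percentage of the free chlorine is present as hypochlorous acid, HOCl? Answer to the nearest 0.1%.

43.1%

[OCl⁻]/[HOCl] = 10^(pH − pKa) = 10^(7.54 − 7.42) = 10^0.12 = 1.318.
Fraction as HOCl = 1 / (1 + 1.318) = 0.4314.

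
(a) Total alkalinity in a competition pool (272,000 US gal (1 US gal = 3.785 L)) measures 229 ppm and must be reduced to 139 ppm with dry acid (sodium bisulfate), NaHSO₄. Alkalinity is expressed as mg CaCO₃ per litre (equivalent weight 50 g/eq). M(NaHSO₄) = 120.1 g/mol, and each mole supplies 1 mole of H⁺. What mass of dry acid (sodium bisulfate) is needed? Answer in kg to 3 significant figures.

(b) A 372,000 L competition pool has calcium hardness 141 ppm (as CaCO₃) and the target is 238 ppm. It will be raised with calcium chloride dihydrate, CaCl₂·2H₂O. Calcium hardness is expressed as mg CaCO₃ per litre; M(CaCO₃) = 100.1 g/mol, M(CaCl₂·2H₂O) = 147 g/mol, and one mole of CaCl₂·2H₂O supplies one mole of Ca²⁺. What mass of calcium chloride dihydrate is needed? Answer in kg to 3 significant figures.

(a) Volume: 272,000 US gal × 3.785 L/gal = 1,029,520 L.
(a) Alkalinity to neutralize: (229 − 139) = 90 mg/L as CaCO₃ × 1,029,520 L = 92,660 g as CaCO₃.
(a) Equivalents of H⁺ required: 92,660 ÷ 50 g/eq = 1853 eq = 1853 mol NaHSO₄.
(a) Mass of NaHSO₄: 1853 × 120.1 = 222,600 g.

(b) Hardness to add: (238 − 141) = 97 mg/L as CaCO₃ × 372,000 L = 36,080 g as CaCO₃.
(b) Moles of Ca²⁺ (1 mol Ca²⁺ ≡ 1 mol CaCO₃): 36,080 / 100.1 g/mol = 360.5 mol.
(b) Mass of CaCl₂·2H₂O: 360.5 × 147 = 52,990 g.

(a) 223 kg; (b) 53.0 kg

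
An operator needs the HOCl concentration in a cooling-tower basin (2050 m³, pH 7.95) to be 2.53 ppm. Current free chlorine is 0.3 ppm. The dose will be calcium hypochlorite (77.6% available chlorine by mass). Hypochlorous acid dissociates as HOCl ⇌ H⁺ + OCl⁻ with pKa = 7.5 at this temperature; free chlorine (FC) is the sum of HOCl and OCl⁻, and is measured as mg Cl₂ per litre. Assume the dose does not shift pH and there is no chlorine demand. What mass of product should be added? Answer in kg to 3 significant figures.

24.7 kg

Volume: 2050 m³ = 2,050,000 L.
[OCl⁻]/[HOCl] = 10^(pH − pKa) = 10^(7.95 − 7.5) = 2.818; fraction as HOCl = 1/(1 + 2.818) = 0.2619.
Free chlorine required for 2.53 ppm HOCl: 2.53 / 0.2619 = 9.661 ppm.
FC to add: 9.661 − 0.3 = 9.361 mg/L as Cl₂.
Cl₂ equivalent: 9.361 mg/L × 2,050,000 L = 19,190 g.
Product at 77.6% available Cl: 19,190 / 0.776 = 24,730 g.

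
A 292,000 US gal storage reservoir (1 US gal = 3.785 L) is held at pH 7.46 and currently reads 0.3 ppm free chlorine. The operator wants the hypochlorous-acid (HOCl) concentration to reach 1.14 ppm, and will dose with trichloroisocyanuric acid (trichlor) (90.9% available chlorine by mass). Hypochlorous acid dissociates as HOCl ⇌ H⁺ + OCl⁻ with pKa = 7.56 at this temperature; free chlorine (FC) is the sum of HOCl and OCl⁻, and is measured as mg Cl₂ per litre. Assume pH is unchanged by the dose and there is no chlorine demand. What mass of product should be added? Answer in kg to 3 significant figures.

2.12 kg

Volume: 292,000 US gal × 3.785 L/gal = 1,105,220 L.
[OCl⁻]/[HOCl] = 10^(pH − pKa) = 10^(7.46 − 7.56) = 0.7943; fraction as HOCl = 1/(1 + 0.7943) = 0.5573.
Free chlorine required for 1.14 ppm HOCl: 1.14 / 0.5573 = 2.046 ppm.
FC to add: 2.046 − 0.3 = 1.746 mg/L as Cl₂.
Cl₂ equivalent: 1.746 mg/L × 1,105,220 L = 1929 g.
Product at 90.9% available Cl: 1929 / 0.909 = 2122 g.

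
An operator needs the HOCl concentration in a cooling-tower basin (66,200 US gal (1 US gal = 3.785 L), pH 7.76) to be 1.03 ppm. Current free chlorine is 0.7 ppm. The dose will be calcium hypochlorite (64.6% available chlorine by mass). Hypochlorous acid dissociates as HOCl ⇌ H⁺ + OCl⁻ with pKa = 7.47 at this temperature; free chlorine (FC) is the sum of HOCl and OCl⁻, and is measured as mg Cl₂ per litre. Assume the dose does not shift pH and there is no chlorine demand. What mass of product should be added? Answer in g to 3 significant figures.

907 g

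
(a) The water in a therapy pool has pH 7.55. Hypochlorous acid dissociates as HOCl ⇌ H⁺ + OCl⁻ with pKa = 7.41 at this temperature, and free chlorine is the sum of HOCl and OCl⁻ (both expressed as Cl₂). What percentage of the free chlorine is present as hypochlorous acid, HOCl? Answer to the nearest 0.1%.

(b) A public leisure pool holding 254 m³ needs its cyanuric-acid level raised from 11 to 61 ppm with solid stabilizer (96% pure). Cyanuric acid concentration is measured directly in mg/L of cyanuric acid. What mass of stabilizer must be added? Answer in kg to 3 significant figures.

(a) 42.0%; (b) 13.2 kg

(a) [OCl⁻]/[HOCl] = 10^(pH − pKa) = 10^(7.55 − 7.41) = 10^0.14 = 1.38.
(a) Fraction as HOCl = 1 / (1 + 1.38) = 0.4201.

(b) Volume: 254 m³ = 254,000 L.
(b) CYA to add: (61 − 11) = 50 mg/L × 254,000 L = 12,700 g cyanuric acid.
(b) At 96% purity: 12,700 / 0.96 = 13,230 g product.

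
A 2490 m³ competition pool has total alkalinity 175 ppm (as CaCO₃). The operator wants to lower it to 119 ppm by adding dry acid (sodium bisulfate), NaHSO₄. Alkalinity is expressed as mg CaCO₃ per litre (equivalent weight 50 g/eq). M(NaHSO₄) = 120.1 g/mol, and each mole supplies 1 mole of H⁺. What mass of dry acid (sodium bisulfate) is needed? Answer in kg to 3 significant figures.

Volume: 2490 m³ = 2,490,000 L.
Alkalinity to neutralize: (175 − 119) = 56 mg/L as CaCO₃ × 2,490,000 L = 139,400 g as CaCO₃.
Equivalents of H⁺ required: 139,400 ÷ 50 g/eq = 2789 eq = 2789 mol NaHSO₄.
Mass of NaHSO₄: 2789 × 120.1 = 334,900 g.

335 kg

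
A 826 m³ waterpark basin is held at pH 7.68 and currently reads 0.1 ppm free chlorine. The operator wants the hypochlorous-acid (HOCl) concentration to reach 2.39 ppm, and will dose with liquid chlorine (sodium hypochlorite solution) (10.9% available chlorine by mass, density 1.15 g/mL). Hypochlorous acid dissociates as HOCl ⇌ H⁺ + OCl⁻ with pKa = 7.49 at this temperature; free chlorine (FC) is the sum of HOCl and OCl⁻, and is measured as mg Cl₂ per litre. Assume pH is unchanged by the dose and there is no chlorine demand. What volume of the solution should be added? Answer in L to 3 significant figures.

39.5 L

Volume: 826 m³ = 826,000 L.
[OCl⁻]/[HOCl] = 10^(pH − pKa) = 10^(7.68 − 7.49) = 1.549; fraction as HOCl = 1/(1 + 1.549) = 0.3923.
Free chlorine required for 2.39 ppm HOCl: 2.39 / 0.3923 = 6.092 ppm.
FC to add: 6.092 − 0.1 = 5.992 mg/L as Cl₂.
Cl₂ equivalent: 5.992 mg/L × 826,000 L = 4949 g.
Product at 10.9% available Cl: 4949 / 0.109 = 45,400 g.
Volume: 45,400 g ÷ 1.15 g/mL = 39,480 mL.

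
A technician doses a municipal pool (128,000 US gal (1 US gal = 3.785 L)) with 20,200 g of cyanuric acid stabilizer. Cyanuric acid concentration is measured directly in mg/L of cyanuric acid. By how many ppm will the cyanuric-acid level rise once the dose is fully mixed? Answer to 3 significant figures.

41.7 ppm

Volume: 128,000 US gal × 3.785 L/gal = 484,480 L.
Rise: 20,200 g / 484,480 L × 1000 = 41.69 mg/L.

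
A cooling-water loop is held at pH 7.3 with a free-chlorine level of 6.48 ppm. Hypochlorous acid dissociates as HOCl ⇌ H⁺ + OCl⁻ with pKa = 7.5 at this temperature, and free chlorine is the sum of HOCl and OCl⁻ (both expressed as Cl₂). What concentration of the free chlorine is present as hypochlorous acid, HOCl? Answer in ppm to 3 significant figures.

3.97 ppm

[OCl⁻]/[HOCl] = 10^(pH − pKa) = 10^(7.3 − 7.5) = 10^-0.20 = 0.631.
Fraction as HOCl = 1 / (1 + 0.631) = 0.6131.
HOCl = 0.6131 × 6.48 ppm = 3.973 ppm.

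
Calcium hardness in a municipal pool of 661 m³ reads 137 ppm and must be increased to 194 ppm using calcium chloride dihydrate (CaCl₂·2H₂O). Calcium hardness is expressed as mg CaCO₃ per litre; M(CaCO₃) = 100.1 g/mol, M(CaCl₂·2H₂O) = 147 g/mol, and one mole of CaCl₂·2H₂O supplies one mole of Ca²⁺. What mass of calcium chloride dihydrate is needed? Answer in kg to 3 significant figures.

55.3 kg

Volume: 661 m³ = 661,000 L.
Hardness to add: (194 − 137) = 57 mg/L as CaCO₃ × 661,000 L = 37,680 g as CaCO₃.
Moles of Ca²⁺ (1 mol Ca²⁺ ≡ 1 mol CaCO₃): 37,680 / 100.1 g/mol = 376.4 mol.
Mass of CaCl₂·2H₂O: 376.4 × 147 = 55,330 g.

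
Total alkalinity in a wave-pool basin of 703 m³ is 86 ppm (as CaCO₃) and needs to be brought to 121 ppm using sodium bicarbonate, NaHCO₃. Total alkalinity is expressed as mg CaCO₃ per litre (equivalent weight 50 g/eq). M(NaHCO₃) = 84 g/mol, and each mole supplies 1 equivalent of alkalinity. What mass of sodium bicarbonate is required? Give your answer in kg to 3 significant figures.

Volume: 703 m³ = 703,000 L.
Alkalinity to add: (121 − 86) = 35 mg/L as CaCO₃ × 703,000 L = 24,600 g as CaCO₃.
Equivalents: 24,600 g ÷ 50 g/eq = 492.1 eq.
NaHCO₃ supplies 1 eq per mole → 492.1 mol.
Mass: 492.1 mol × 84 g/mol = 41,340 g.

41.3 kg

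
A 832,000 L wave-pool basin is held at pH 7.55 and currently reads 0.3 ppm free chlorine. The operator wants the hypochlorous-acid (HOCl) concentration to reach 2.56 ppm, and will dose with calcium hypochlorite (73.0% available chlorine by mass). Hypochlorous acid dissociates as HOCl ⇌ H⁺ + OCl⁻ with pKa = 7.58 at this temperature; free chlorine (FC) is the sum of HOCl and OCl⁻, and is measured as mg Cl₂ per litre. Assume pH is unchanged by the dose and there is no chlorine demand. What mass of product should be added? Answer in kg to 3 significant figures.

[OCl⁻]/[HOCl] = 10^(pH − pKa) = 10^(7.55 − 7.58) = 0.9333; fraction as HOCl = 1/(1 + 0.9333) = 0.5173.
Free chlorine required for 2.56 ppm HOCl: 2.56 / 0.5173 = 4.949 ppm.
FC to add: 4.949 − 0.3 = 4.649 mg/L as Cl₂.
Cl₂ equivalent: 4.649 mg/L × 832,000 L = 3868 g.
Product at 73.0% available Cl: 3868 / 0.73 = 5299 g.

5.30 kg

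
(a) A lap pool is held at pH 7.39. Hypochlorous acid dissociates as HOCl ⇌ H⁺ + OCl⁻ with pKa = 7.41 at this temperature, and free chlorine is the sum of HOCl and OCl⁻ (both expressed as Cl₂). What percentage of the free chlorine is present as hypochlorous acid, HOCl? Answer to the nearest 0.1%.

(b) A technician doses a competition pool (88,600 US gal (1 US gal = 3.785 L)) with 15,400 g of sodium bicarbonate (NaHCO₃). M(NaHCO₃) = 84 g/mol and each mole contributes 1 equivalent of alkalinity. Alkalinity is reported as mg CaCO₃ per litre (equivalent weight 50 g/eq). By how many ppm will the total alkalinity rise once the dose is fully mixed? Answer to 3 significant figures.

(a) 51.2%; (b) 27.3 ppm

(a) [OCl⁻]/[HOCl] = 10^(pH − pKa) = 10^(7.39 − 7.41) = 10^-0.02 = 0.955.
(a) Fraction as HOCl = 1 / (1 + 0.955) = 0.5115.

(b) Volume: 88,600 US gal × 3.785 L/gal = 335,351 L.
(b) Moles of NaHCO₃: 15,400 g ÷ 84 g/mol = 183.3 mol → 183.3 eq of alkalinity.
(b) As CaCO₃: 183.3 eq × 50 g/eq = 9167 g.
(b) Rise: 9167 g / 335,351 L × 1000 = 27.33 mg/L.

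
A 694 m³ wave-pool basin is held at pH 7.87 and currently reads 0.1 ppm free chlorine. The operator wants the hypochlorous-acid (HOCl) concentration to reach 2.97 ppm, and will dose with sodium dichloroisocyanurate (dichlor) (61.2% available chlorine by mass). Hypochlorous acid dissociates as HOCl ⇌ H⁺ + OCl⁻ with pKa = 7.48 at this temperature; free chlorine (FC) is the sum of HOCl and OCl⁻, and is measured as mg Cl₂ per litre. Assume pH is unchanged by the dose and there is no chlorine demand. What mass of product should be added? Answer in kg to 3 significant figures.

Volume: 694 m³ = 694,000 L.
[OCl⁻]/[HOCl] = 10^(pH − pKa) = 10^(7.87 − 7.48) = 2.455; fraction as HOCl = 1/(1 + 2.455) = 0.2895.
Free chlorine required for 2.97 ppm HOCl: 2.97 / 0.2895 = 10.26 ppm.
FC to add: 10.26 − 0.1 = 10.16 mg/L as Cl₂.
Cl₂ equivalent: 10.16 mg/L × 694,000 L = 7051 g.
Product at 61.2% available Cl: 7051 / 0.612 = 11,520 g.

11.5 kg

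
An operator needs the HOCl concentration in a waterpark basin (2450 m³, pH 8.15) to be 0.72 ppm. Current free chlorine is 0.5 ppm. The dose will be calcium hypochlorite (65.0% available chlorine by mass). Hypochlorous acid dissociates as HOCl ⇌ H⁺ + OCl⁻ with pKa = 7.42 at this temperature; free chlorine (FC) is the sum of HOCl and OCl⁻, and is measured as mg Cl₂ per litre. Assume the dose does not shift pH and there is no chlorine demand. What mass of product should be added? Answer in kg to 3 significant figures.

Volume: 2450 m³ = 2,450,000 L.
[OCl⁻]/[HOCl] = 10^(pH − pKa) = 10^(8.15 − 7.42) = 5.37; fraction as HOCl = 1/(1 + 5.37) = 0.157.
Free chlorine required for 0.72 ppm HOCl: 0.72 / 0.157 = 4.587 ppm.
FC to add: 4.587 − 0.5 = 4.087 mg/L as Cl₂.
Cl₂ equivalent: 4.087 mg/L × 2,450,000 L = 10,010 g.
Product at 65.0% available Cl: 10,010 / 0.65 = 15,400 g.

15.4 kg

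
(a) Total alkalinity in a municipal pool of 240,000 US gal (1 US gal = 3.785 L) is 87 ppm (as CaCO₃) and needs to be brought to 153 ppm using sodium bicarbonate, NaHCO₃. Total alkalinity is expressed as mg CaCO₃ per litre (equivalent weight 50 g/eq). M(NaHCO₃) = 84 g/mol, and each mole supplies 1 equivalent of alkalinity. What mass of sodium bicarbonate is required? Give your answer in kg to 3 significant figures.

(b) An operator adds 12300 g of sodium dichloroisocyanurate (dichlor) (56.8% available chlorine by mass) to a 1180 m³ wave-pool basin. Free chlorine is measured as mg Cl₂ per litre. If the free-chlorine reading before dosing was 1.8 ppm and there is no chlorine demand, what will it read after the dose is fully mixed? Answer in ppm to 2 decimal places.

(a) 101 kg; (b) 7.72 ppm

(a) Volume: 240,000 US gal × 3.785 L/gal = 908,400 L.
(a) Alkalinity to add: (153 − 87) = 66 mg/L as CaCO₃ × 908,400 L = 59,950 g as CaCO₃.
(a) Equivalents: 59,950 g ÷ 50 g/eq = 1199 eq.
(a) NaHCO₃ supplies 1 eq per mole → 1199 mol.
(a) Mass: 1199 mol × 84 g/mol = 100,700 g.

(b) Volume: 1180 m³ = 1,180,000 L.
(b) Available chlorine delivered: 12,300 g × 0.568 = 6986 g as Cl₂.
(b) Concentration rise: 6986 g / 1,180,000 L = 5.921 mg/L = 5.92 ppm.
(b) Final FC: 1.8 + 5.92 = 7.72 ppm.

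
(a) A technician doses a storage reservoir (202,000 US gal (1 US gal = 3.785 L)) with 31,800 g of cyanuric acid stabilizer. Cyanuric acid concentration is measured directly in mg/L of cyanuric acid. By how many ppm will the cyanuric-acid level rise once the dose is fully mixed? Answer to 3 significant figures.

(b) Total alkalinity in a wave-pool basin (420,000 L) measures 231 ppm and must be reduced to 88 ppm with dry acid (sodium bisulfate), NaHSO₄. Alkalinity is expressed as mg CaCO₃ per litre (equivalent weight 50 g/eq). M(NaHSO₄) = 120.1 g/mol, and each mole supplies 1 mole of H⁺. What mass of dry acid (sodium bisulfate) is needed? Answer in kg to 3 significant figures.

(a) 41.6 ppm; (b) 144 kg

(a) Volume: 202,000 US gal × 3.785 L/gal = 764,570 L.
(a) Rise: 31,800 g / 764,570 L × 1000 = 41.59 mg/L.

(b) Alkalinity to neutralize: (231 − 88) = 143 mg/L as CaCO₃ × 420,000 L = 60,060 g as CaCO₃.
(b) Equivalents of H⁺ required: 60,060 ÷ 50 g/eq = 1201 eq = 1201 mol NaHSO₄.
(b) Mass of NaHSO₄: 1201 × 120.1 = 144,300 g.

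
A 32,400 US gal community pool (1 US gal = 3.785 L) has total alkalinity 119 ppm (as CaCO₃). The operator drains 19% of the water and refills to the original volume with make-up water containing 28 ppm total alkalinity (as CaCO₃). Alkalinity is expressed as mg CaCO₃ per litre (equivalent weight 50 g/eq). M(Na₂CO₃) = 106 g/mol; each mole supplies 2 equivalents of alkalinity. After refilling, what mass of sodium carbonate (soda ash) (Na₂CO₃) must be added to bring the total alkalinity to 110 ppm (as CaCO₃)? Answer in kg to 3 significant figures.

1.08 kg

Volume: 32,400 US gal × 3.785 L/gal = 122,634 L.
After draining 19% and refilling: 119 × 0.81 + 28 × 0.19 = 101.71 ppm.
Deficit to target: 110 − 101.71 = 8.29 mg/L.
As CaCO₃: 8.29 mg/L × 122,634 L = 1017 g; ÷ 50 g/eq ÷ 2 = 10.17 mol Na₂CO₃.
Mass: 10.17 × 106 = 1078 g.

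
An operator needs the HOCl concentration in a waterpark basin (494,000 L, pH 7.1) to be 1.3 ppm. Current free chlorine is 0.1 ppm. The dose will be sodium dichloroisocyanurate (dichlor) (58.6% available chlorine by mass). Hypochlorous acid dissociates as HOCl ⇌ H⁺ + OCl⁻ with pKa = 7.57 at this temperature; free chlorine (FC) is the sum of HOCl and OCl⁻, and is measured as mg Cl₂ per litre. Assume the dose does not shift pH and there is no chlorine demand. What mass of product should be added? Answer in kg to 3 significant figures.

1.38 kg

[OCl⁻]/[HOCl] = 10^(pH − pKa) = 10^(7.1 − 7.57) = 0.3388; fraction as HOCl = 1/(1 + 0.3388) = 0.7469.
Free chlorine required for 1.3 ppm HOCl: 1.3 / 0.7469 = 1.74 ppm.
FC to add: 1.74 − 0.1 = 1.64 mg/L as Cl₂.
Cl₂ equivalent: 1.64 mg/L × 494,000 L = 810.4 g.
Product at 58.6% available Cl: 810.4 / 0.586 = 1383 g.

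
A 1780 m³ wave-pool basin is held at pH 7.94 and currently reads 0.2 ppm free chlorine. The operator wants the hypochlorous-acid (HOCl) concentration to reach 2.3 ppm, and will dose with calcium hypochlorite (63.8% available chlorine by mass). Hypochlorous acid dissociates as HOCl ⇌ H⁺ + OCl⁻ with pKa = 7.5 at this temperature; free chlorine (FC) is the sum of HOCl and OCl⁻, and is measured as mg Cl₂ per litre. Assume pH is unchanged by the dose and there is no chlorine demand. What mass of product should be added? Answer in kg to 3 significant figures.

23.5 kg

Volume: 1780 m³ = 1,780,000 L.
[OCl⁻]/[HOCl] = 10^(pH − pKa) = 10^(7.94 − 7.5) = 2.754; fraction as HOCl = 1/(1 + 2.754) = 0.2664.
Free chlorine required for 2.3 ppm HOCl: 2.3 / 0.2664 = 8.635 ppm.
FC to add: 8.635 − 0.2 = 8.435 mg/L as Cl₂.
Cl₂ equivalent: 8.435 mg/L × 1,780,000 L = 15,010 g.
Product at 63.8% available Cl: 15,010 / 0.638 = 23,530 g.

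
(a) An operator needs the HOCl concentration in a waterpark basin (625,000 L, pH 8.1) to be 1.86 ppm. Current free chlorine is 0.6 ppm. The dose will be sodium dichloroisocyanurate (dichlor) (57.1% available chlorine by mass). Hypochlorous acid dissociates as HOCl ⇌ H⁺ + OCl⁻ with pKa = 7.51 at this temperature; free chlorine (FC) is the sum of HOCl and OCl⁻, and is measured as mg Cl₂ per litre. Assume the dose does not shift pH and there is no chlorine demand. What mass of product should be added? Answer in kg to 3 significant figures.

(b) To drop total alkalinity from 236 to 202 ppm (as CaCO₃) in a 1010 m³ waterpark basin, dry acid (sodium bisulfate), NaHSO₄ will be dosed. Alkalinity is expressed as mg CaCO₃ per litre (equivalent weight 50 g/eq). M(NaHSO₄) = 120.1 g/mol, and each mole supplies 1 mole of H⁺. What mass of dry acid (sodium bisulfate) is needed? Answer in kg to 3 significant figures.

(a) [OCl⁻]/[HOCl] = 10^(pH − pKa) = 10^(8.1 − 7.51) = 3.89; fraction as HOCl = 1/(1 + 3.89) = 0.2045.
(a) Free chlorine required for 1.86 ppm HOCl: 1.86 / 0.2045 = 9.096 ppm.
(a) FC to add: 9.096 − 0.6 = 8.496 mg/L as Cl₂.
(a) Cl₂ equivalent: 8.496 mg/L × 625,000 L = 5310 g.
(a) Product at 57.1% available Cl: 5310 / 0.571 = 9300 g.

(b) Volume: 1010 m³ = 1,010,000 L.
(b) Alkalinity to neutralize: (236 − 202) = 34 mg/L as CaCO₃ × 1,010,000 L = 34,340 g as CaCO₃.
(b) Equivalents of H⁺ required: 34,340 ÷ 50 g/eq = 686.8 eq = 686.8 mol NaHSO₄.
(b) Mass of NaHSO₄: 686.8 × 120.1 = 82,480 g.

(a) 9.30 kg; (b) 82.5 kg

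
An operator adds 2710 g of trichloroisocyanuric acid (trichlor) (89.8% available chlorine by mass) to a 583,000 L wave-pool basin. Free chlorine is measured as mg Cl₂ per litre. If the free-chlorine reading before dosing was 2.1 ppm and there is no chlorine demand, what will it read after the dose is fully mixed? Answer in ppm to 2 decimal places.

6.27 ppm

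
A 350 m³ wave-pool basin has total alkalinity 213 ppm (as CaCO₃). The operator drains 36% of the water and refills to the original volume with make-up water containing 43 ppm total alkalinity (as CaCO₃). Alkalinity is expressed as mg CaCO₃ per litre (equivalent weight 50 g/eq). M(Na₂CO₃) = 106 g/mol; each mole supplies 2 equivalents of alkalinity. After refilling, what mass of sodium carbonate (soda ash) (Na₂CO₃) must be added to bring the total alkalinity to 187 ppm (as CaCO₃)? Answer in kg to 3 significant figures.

Volume: 350 m³ = 350,000 L.
After draining 36% and refilling: 213 × 0.64 + 43 × 0.36 = 151.8 ppm.
Deficit to target: 187 − 151.8 = 35.2 mg/L.
As CaCO₃: 35.2 mg/L × 350,000 L = 12,320 g; ÷ 50 g/eq ÷ 2 = 123.2 mol Na₂CO₃.
Mass: 123.2 × 106 = 13,060 g.

13.1 kg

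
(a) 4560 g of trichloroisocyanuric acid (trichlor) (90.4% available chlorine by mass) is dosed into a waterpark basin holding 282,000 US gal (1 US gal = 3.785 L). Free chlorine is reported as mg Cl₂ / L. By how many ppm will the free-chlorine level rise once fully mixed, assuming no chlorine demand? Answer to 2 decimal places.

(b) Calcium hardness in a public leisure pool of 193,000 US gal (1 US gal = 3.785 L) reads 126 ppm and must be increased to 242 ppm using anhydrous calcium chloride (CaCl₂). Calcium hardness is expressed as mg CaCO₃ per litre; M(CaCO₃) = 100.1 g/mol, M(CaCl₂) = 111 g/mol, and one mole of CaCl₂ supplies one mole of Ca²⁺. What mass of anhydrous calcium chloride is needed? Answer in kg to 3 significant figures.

(a) Volume: 282,000 US gal × 3.785 L/gal = 1,067,370 L.
(a) Available chlorine delivered: 4560 g × 0.904 = 4122 g as Cl₂.
(a) Concentration rise: 4122 g / 1,067,370 L = 3.862 mg/L = 3.86 ppm.

(b) Volume: 193,000 US gal × 3.785 L/gal = 730,505 L.
(b) Hardness to add: (242 − 126) = 116 mg/L as CaCO₃ × 730,505 L = 84,740 g as CaCO₃.
(b) Moles of Ca²⁺ (1 mol Ca²⁺ ≡ 1 mol CaCO₃): 84,740 / 100.1 g/mol = 846.5 mol.
(b) Mass of CaCl₂: 846.5 × 111 = 93,970 g.

(a) 3.86 ppm; (b) 94.0 kg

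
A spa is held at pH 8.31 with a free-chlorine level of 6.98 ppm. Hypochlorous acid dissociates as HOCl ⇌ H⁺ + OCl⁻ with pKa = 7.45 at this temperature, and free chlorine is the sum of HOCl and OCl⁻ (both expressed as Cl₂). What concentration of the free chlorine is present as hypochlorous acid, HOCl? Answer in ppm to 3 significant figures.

[OCl⁻]/[HOCl] = 10^(pH − pKa) = 10^(8.31 − 7.45) = 10^0.86 = 7.244.
Fraction as HOCl = 1 / (1 + 7.244) = 0.1213.
HOCl = 0.1213 × 6.98 ppm = 0.8466 ppm.

0.847 ppm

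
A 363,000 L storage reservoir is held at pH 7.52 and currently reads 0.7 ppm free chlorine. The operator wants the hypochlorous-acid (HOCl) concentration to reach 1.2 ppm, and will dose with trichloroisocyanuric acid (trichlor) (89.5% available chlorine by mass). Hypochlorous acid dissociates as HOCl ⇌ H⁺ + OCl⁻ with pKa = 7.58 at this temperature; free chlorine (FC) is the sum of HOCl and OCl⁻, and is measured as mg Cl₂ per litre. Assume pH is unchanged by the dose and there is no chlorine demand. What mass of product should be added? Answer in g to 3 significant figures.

[OCl⁻]/[HOCl] = 10^(pH − pKa) = 10^(7.52 − 7.58) = 0.871; fraction as HOCl = 1/(1 + 0.871) = 0.5345.
Free chlorine required for 1.2 ppm HOCl: 1.2 / 0.5345 = 2.245 ppm.
FC to add: 2.245 − 0.7 = 1.545 mg/L as Cl₂.
Cl₂ equivalent: 1.545 mg/L × 363,000 L = 560.9 g.
Product at 89.5% available Cl: 560.9 / 0.895 = 626.7 g.

627 g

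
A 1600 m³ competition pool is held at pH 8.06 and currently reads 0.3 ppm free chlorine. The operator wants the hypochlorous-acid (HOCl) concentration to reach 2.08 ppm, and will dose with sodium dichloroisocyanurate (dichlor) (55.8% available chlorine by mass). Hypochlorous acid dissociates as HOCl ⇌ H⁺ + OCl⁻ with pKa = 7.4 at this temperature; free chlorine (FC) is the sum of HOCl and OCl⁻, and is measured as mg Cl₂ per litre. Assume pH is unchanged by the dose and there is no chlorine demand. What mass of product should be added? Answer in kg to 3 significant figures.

32.4 kg

Volume: 1600 m³ = 1,600,000 L.
[OCl⁻]/[HOCl] = 10^(pH − pKa) = 10^(8.06 − 7.4) = 4.571; fraction as HOCl = 1/(1 + 4.571) = 0.1795.
Free chlorine required for 2.08 ppm HOCl: 2.08 / 0.1795 = 11.59 ppm.
FC to add: 11.59 − 0.3 = 11.29 mg/L as Cl₂.
Cl₂ equivalent: 11.29 mg/L × 1,600,000 L = 18,060 g.
Product at 55.8% available Cl: 18,060 / 0.558 = 32,370 g.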